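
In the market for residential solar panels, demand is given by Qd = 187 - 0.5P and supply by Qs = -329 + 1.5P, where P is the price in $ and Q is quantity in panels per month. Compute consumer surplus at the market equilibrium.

Consumer surplus = 3364

Equating demand and supply, 187 - 0.5P = -329 + 1.5P gives 2P = 516, so P* = 258.
Substitute back: Q* = 187 - 0.5(258) = 58.
Demand choke price (Qd = 0): P = 187/0.5 = 374. Consumer surplus = ½ × (374 - 258) × 58 = 3364.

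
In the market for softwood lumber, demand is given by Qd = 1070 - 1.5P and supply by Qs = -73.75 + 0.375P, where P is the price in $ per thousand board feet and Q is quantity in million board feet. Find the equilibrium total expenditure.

Set Qd = Qs: 1070 - 1.5P = -73.75 + 0.375P, so 1143.75 = 1.875P and P* = 610.
Plugging P* into demand: Q* = 1070 - 1.5(610) = 155.
Total expenditure = P* × Q* = 610 × 155 = 94550.

Total expenditure = 94550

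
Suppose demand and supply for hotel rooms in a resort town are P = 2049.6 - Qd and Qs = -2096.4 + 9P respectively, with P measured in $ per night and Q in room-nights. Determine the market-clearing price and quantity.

Solving each curve for Q: Qd = 2049.6 - P.
Equating demand and supply, 2049.6 - P = -2096.4 + 9P gives 10P = 4146, so P* = 414.6.
Substitute back: Q* = 2049.6 - 414.6 = 1635.

P* = 414.6, Q* = 1635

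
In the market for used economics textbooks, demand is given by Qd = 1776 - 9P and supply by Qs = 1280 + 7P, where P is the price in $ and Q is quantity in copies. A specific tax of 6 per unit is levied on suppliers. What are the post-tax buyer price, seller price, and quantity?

The tax drives a wedge P_b - P_s = 6. Substituting P_s = P_b - 6 into supply: Qs = 1238 + 7P_b.
Set Qd = Qs: 1776 - 9P_b = 1238 + 7P_b, so 538 = 16P_b and P_b = 33.625.
Then P_s = 33.625 - 6 = 27.625 and Q = 1776 - 9(33.625) = 1473.375.

P_b = 33.625, P_s = 27.625, Q = 1473.375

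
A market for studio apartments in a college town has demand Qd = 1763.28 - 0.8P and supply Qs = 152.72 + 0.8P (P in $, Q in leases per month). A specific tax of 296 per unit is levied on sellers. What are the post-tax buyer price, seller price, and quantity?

Sellers keep P_s = P_b - 296 per unit, so supply in terms of the buyer price is Qs = -84.08 + 0.8P_b.
Equate demand and the shifted supply: 1763.28 - 0.8P_b = -84.08 + 0.8P_b, giving 1.6P_b = 1847.36, so P_b = 1154.6.
So P_s = 858.6 and the quantity traded is Q = 1763.28 - 0.8(1154.6) = 839.6.

P_b = 1154.6, P_s = 858.6, Q = 839.6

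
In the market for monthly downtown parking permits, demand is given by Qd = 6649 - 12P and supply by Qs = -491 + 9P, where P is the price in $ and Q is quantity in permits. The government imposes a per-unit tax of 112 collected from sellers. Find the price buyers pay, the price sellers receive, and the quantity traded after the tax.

P_b = 388, P_s = 276, Q = 1993

The tax drives a wedge P_b - P_s = 112. Substituting P_s = P_b - 112 into supply: Qs = -1499 + 9P_b.
Equate demand and the shifted supply: 6649 - 12P_b = -1499 + 9P_b, giving 21P_b = 8148, so P_b = 388.
So P_s = 276 and the quantity traded is Q = 6649 - 12(388) = 1993.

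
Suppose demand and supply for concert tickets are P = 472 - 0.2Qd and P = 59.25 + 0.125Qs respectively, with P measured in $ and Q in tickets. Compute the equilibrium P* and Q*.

P* = 218, Q* = 1270

Inverting to quantity form: Qd = 2360 - 5P and Qs = -474 + 8P.
Set Qd = Qs: 2360 - 5P = -474 + 8P, so 2834 = 13P and P* = 218.
Then Q* = 2360 - 5(218) = 1270.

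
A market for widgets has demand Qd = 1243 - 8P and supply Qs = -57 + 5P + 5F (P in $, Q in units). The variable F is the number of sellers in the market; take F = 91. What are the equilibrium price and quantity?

P* = 65, Q* = 723

With F = 91, supply is Qs = 398 + 5P.
At equilibrium Qd = Qs, so 1243 - 8P = 398 + 5P; collecting terms, 845 = 13P and P* = 65.
Plugging P* into demand: Q* = 1243 - 8(65) = 723.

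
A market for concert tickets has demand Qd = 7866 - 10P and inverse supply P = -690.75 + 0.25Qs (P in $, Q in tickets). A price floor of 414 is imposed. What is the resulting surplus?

Rewriting in direct form: Qs = 2763 + 4P.
With P fixed at 414, quantity demanded is 3726 and quantity supplied is 4419.
Surplus = Qs - Qd = 4419 - 3726 = 693.

Surplus = 693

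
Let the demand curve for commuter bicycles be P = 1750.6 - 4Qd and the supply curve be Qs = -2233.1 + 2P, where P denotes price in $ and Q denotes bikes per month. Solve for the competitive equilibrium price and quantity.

P* = 1187, Q* = 140.9

In direct form, Qd = 437.65 - 0.25P.
Equating demand and supply, 437.65 - 0.25P = -2233.1 + 2P gives 2.25P = 2670.75, so P* = 1187.
Then Q* = 437.65 - 0.25(1187) = 140.9.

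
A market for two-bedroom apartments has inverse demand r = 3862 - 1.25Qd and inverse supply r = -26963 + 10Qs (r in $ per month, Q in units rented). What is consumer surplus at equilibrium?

Consumer surplus = 4692250

Inverting to quantity form: Qd = 3089.6 - 0.8r and Qs = 2696.3 + 0.1r.
At equilibrium Qd = Qs, so 3089.6 - 0.8r = 2696.3 + 0.1r; collecting terms, 393.3 = 0.9r and r* = 437.
Substitute back: Q* = 3089.6 - 0.8(437) = 2740.
Demand choke price (Qd = 0): r = 3089.6/0.8 = 3862. Consumer surplus = ½ × (3862 - 437) × 2740 = 4692250.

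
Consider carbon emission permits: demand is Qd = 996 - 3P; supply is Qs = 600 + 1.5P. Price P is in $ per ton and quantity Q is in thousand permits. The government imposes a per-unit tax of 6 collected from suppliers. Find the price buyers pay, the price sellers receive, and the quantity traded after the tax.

The tax drives a wedge P_b - P_s = 6. Substituting P_s = P_b - 6 into supply: Qs = 591 + 1.5P_b.
Equate demand and the shifted supply: 996 - 3P_b = 591 + 1.5P_b, giving 4.5P_b = 405, so P_b = 90.
Then P_s = 90 - 6 = 84 and Q = 996 - 3(90) = 726.

P_b = 90, P_s = 84, Q = 726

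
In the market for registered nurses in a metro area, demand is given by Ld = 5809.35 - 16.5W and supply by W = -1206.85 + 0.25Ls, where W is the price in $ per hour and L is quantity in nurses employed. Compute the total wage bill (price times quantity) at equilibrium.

In direct form, Ls = 4827.4 + 4W.
At equilibrium Ld = Ls, so 5809.35 - 16.5W = 4827.4 + 4W; collecting terms, 981.95 = 20.5W and W* = 47.9.
Then L* = 5809.35 - 16.5(47.9) = 5019.
The total wage bill = W* × L* = 47.9 × 5019 = 240410.1.

The total wage bill = 240410.1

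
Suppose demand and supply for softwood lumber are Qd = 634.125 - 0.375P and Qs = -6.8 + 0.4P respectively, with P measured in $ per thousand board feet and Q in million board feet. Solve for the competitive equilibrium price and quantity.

Equating demand and supply, 634.125 - 0.375P = -6.8 + 0.4P gives 0.775P = 640.925, so P* = 827.
Plugging P* into demand: Q* = 634.125 - 0.375(827) = 324.

P* = 827, Q* = 324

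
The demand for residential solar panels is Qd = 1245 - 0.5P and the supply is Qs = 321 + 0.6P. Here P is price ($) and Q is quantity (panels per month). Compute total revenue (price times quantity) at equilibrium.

Total revenue = 693000

At equilibrium Qd = Qs, so 1245 - 0.5P = 321 + 0.6P; collecting terms, 924 = 1.1P and P* = 840.
Substitute back: Q* = 1245 - 0.5(840) = 825.
Total revenue = P* × Q* = 840 × 825 = 693000.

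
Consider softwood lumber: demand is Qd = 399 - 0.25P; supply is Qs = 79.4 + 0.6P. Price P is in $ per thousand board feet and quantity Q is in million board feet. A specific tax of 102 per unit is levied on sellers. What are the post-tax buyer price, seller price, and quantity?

With a tax of 102 on sellers, they supply based on the net price P_s = P_b - 102, so Qs = 18.2 + 0.6P_b.
Equate demand and the shifted supply: 399 - 0.25P_b = 18.2 + 0.6P_b, giving 0.85P_b = 380.8, so P_b = 448.
Then P_s = 448 - 102 = 346 and Q = 399 - 0.25(448) = 287.

P_b = 448, P_s = 346, Q = 287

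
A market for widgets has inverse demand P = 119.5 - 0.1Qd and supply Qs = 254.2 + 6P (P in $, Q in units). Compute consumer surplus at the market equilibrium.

Consumer surplus = 18422.45

Solving each curve for Q: Qd = 1195 - 10P.
Set Qd = Qs: 1195 - 10P = 254.2 + 6P, so 940.8 = 16P and P* = 58.8.
From the demand curve, Q* = 1195 - 10(58.8) = 607.
Demand choke price (Qd = 0): P = 1195/10 = 119.5. Consumer surplus = ½ × (119.5 - 58.8) × 607 = 18422.45.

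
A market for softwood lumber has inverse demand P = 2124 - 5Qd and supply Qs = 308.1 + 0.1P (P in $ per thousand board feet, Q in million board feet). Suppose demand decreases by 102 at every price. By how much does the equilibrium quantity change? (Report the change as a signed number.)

ΔQ = -34

Rewriting in direct form: Qd = 424.8 - 0.2P.
The market clears where 424.8 - 0.2P = 308.1 + 0.1P. Rearranging, 0.3P = 116.7, hence P* = 389.
Plugging P* into demand: Q* = 424.8 - 0.2(389) = 347.
After the shift, demand is Qd = 322.8 - 0.2P.
The new intersection has 14.7 = 0.3P, i.e. P = 49, Q = 313.
ΔQ = 313 - 347 = -34.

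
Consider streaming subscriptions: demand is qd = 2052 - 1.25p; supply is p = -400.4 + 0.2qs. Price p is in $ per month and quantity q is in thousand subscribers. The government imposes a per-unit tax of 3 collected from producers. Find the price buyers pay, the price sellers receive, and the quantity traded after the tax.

p_b = 10.4, p_s = 7.4, q = 2039

In direct form, qs = 2002 + 5p.
The tax drives a wedge p_b - p_s = 3. Substituting p_s = p_b - 3 into supply: qs = 1987 + 5p_b.
Market clearing requires 2052 - 1.25p_b = 1987 + 5p_b; hence 65 = 6.25p_b and p_b = 10.4.
Then p_s = 10.4 - 3 = 7.4 and q = 2052 - 1.25(10.4) = 2039.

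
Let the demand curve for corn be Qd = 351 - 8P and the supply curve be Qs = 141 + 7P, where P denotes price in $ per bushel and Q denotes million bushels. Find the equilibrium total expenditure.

Set Qd = Qs: 351 - 8P = 141 + 7P, so 210 = 15P and P* = 14.
Plugging P* into demand: Q* = 351 - 8(14) = 239.
Total expenditure = P* × Q* = 14 × 239 = 3346.

Total expenditure = 3346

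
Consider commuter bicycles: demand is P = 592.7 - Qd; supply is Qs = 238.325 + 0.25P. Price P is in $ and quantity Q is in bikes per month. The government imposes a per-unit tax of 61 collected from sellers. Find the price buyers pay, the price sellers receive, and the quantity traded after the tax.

Inverting to quantity form: Qd = 592.7 - P.
With a tax of 61 on sellers, they supply based on the net price P_s = P_b - 61, so Qs = 223.075 + 0.25P_b.
Market clearing requires 592.7 - P_b = 223.075 + 0.25P_b; hence 369.625 = 1.25P_b and P_b = 295.7.
So P_s = 234.7 and the quantity traded is Q = 592.7 - 295.7 = 297.

P_b = 295.7, P_s = 234.7, Q = 297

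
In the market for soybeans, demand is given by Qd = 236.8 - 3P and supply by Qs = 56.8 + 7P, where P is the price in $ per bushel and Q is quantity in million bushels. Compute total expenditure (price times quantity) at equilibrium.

Total expenditure = 3290.4

The market clears where 236.8 - 3P = 56.8 + 7P. Rearranging, 10P = 180, hence P* = 18.
Plugging P* into demand: Q* = 236.8 - 3(18) = 182.8.
Total expenditure = P* × Q* = 18 × 182.8 = 3290.4.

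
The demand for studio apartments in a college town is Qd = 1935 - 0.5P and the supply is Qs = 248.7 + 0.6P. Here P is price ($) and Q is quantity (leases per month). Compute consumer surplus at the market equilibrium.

At equilibrium Qd = Qs, so 1935 - 0.5P = 248.7 + 0.6P; collecting terms, 1686.3 = 1.1P and P* = 1533.
From the demand curve, Q* = 1935 - 0.5(1533) = 1168.5.
Demand choke price (Qd = 0): P = 1935/0.5 = 3870. Consumer surplus = ½ × (3870 - 1533) × 1168.5 = 1365392.25.

Consumer surplus = 1365392.25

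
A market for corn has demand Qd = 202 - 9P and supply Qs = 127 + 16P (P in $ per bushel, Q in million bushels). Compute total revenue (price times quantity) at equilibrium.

Set Qd = Qs: 202 - 9P = 127 + 16P, so 75 = 25P and P* = 3.
Then Q* = 202 - 9(3) = 175.
Total revenue = P* × Q* = 3 × 175 = 525.

Total revenue = 525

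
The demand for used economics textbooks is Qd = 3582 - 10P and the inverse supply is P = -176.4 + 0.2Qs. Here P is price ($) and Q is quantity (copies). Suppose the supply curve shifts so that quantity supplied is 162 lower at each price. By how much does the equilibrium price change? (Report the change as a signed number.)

ΔP = 10.8

Inverting to quantity form: Qs = 882 + 5P.
The market clears where 3582 - 10P = 882 + 5P. Rearranging, 15P = 2700, hence P* = 180.
From the demand curve, Q* = 3582 - 10(180) = 1782.
After the shift, supply is Qs = 720 + 5P.
Re-solving, 15P = 2862 gives P = 190.8 and Q = 1674.
ΔP = 190.8 - 180 = 10.8.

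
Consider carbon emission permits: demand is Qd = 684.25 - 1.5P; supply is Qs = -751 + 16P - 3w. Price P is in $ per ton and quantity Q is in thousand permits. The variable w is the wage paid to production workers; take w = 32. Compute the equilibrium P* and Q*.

With w = 32, supply is Qs = -847 + 16P.
Equating demand and supply, 684.25 - 1.5P = -847 + 16P gives 17.5P = 1531.25, so P* = 87.5.
Substitute back: Q* = 684.25 - 1.5(87.5) = 553.

P* = 87.5, Q* = 553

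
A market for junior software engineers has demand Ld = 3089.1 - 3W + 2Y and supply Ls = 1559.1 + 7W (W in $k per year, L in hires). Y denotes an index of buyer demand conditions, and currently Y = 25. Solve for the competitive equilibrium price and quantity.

With Y = 25, demand is Ld = 3139.1 - 3W.
At equilibrium Ld = Ls, so 3139.1 - 3W = 1559.1 + 7W; collecting terms, 1580 = 10W and W* = 158.
Then L* = 3139.1 - 3(158) = 2665.1.

W* = 158, L* = 2665.1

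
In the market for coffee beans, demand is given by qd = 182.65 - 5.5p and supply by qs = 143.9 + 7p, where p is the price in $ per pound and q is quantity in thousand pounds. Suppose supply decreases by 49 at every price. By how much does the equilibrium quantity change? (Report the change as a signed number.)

Δq = -21.56

The market clears where 182.65 - 5.5p = 143.9 + 7p. Rearranging, 12.5p = 38.75, hence p* = 3.1.
Then q* = 182.65 - 5.5(3.1) = 165.6.
After the shift, supply is qs = 94.9 + 7p.
The new intersection has 87.75 = 12.5p, i.e. p = 7.02, q = 144.04.
Δq = 144.04 - 165.6 = -21.56.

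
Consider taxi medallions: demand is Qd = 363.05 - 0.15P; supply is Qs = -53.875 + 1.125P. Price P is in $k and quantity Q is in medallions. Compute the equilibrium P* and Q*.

Equating demand and supply, 363.05 - 0.15P = -53.875 + 1.125P gives 1.275P = 416.925, so P* = 327.
Plugging P* into demand: Q* = 363.05 - 0.15(327) = 314.

P* = 327, Q* = 314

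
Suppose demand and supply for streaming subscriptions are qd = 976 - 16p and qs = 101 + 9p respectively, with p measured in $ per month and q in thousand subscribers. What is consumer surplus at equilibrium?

Set qd = qs: 976 - 16p = 101 + 9p, so 875 = 25p and p* = 35.
From the demand curve, q* = 976 - 16(35) = 416.
Demand choke price (qd = 0): p = 976/16 = 61. Consumer surplus = ½ × (61 - 35) × 416 = 5408.

Consumer surplus = 5408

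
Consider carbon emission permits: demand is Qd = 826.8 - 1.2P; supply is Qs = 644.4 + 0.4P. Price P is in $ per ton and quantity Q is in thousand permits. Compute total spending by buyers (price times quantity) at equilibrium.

At equilibrium Qd = Qs, so 826.8 - 1.2P = 644.4 + 0.4P; collecting terms, 182.4 = 1.6P and P* = 114.
Then Q* = 826.8 - 1.2(114) = 690.
Total spending by buyers = P* × Q* = 114 × 690 = 78660.

Total spending by buyers = 78660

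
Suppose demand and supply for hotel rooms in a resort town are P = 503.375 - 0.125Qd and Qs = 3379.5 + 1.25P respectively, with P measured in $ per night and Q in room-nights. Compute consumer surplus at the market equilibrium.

Rewriting in direct form: Qd = 4027 - 8P.
The market clears where 4027 - 8P = 3379.5 + 1.25P. Rearranging, 9.25P = 647.5, hence P* = 70.
Plugging P* into demand: Q* = 4027 - 8(70) = 3467.
Demand choke price (Qd = 0): P = 4027/8 = 503.375. Consumer surplus = ½ × (503.375 - 70) × 3467 = 751255.5625.

Consumer surplus = 751255.5625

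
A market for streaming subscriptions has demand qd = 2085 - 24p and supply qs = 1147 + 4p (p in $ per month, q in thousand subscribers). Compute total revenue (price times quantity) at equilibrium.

Total revenue = 42913.5

At equilibrium qd = qs, so 2085 - 24p = 1147 + 4p; collecting terms, 938 = 28p and p* = 33.5.
From the demand curve, q* = 2085 - 24(33.5) = 1281.
Total revenue = p* × q* = 33.5 × 1281 = 42913.5.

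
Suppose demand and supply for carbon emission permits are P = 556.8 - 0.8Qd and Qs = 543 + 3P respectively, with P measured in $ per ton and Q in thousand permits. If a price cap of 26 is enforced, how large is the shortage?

Inverting to quantity form: Qd = 696 - 1.25P.
With P fixed at 26, quantity demanded is 663.5 and quantity supplied is 621.
Shortage = Qd - Qs = 663.5 - 621 = 42.5.

Shortage = 42.5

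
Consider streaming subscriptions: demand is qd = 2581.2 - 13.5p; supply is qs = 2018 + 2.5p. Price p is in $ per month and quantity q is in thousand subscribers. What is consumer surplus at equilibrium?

The market clears where 2581.2 - 13.5p = 2018 + 2.5p. Rearranging, 16p = 563.2, hence p* = 35.2.
Substitute back: q* = 2581.2 - 13.5(35.2) = 2106.
Demand choke price (qd = 0): p = 2581.2/13.5 = 191.2. Consumer surplus = ½ × (191.2 - 35.2) × 2106 = 164268.

Consumer surplus = 164268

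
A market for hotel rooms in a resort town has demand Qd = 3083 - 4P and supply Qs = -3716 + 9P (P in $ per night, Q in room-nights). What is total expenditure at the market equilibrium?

Total expenditure = 518293

Equating demand and supply, 3083 - 4P = -3716 + 9P gives 13P = 6799, so P* = 523.
Substitute back: Q* = 3083 - 4(523) = 991.
Total expenditure = P* × Q* = 523 × 991 = 518293.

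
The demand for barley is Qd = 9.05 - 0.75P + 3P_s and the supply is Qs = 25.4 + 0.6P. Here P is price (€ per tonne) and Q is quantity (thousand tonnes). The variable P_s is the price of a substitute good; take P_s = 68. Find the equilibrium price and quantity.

With P_s = 68, demand is Qd = 213.05 - 0.75P.
The market clears where 213.05 - 0.75P = 25.4 + 0.6P. Rearranging, 1.35P = 187.65, hence P* = 139.
Substitute back: Q* = 213.05 - 0.75(139) = 108.8.

P* = 139, Q* = 108.8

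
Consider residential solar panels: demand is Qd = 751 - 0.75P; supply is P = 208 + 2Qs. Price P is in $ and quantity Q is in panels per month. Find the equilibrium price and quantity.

Solving each curve for Q: Qs = -104 + 0.5P.
Set Qd = Qs: 751 - 0.75P = -104 + 0.5P, so 855 = 1.25P and P* = 684.
From the demand curve, Q* = 751 - 0.75(684) = 238.

P* = 684, Q* = 238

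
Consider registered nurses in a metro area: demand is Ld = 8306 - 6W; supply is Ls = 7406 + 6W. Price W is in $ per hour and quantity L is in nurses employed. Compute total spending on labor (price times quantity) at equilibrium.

Set Ld = Ls: 8306 - 6W = 7406 + 6W, so 900 = 12W and W* = 75.
Substitute back: L* = 8306 - 6(75) = 7856.
Total spending on labor = W* × L* = 75 × 7856 = 589200.

Total spending on labor = 589200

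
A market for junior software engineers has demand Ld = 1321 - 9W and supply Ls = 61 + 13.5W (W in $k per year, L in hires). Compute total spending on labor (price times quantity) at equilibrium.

Total spending on labor = 45752

Equating demand and supply, 1321 - 9W = 61 + 13.5W gives 22.5W = 1260, so W* = 56.
Then L* = 1321 - 9(56) = 817.
Total spending on labor = W* × L* = 56 × 817 = 45752.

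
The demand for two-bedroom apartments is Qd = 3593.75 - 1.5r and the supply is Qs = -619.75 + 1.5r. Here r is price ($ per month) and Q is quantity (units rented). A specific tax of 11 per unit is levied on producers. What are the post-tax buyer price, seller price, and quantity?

With a tax of 11 on producers, they supply based on the net price r_s = r_b - 11, so Qs = -636.25 + 1.5r_b.
Set Qd = Qs: 3593.75 - 1.5r_b = -636.25 + 1.5r_b, so 4230 = 3r_b and r_b = 1410.
So r_s = 1399 and the quantity traded is Q = 3593.75 - 1.5(1410) = 1478.75.

r_b = 1410, r_s = 1399, Q = 1478.75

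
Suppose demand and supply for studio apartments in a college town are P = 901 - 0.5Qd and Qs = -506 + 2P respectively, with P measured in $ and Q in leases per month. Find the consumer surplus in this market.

Consumer surplus = 104976

In direct form, Qd = 1802 - 2P.
The market clears where 1802 - 2P = -506 + 2P. Rearranging, 4P = 2308, hence P* = 577.
Plugging P* into demand: Q* = 1802 - 2(577) = 648.
Demand choke price (Qd = 0): P = 1802/2 = 901. Consumer surplus = ½ × (901 - 577) × 648 = 104976.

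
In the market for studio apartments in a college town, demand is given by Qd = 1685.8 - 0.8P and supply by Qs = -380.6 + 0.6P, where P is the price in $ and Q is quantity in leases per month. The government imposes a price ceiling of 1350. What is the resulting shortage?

Shortage = 176.4

At P = 1350: Qd = 605.8 and Qs = 429.4.
Shortage = Qd - Qs = 605.8 - 429.4 = 176.4.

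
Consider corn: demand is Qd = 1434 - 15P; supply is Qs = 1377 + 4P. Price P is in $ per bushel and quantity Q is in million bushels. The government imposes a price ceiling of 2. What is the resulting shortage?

Shortage = 19

At P = 2: Qd = 1404 and Qs = 1385.
Shortage = Qd - Qs = 1404 - 1385 = 19.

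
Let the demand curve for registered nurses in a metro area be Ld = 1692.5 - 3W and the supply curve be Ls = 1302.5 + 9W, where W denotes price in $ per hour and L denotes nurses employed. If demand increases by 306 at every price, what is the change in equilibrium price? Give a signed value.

ΔW = 25.5

At equilibrium Ld = Ls, so 1692.5 - 3W = 1302.5 + 9W; collecting terms, 390 = 12W and W* = 32.5.
From the demand curve, L* = 1692.5 - 3(32.5) = 1595.
After the shift, demand is Ld = 1998.5 - 3W.
Re-solving, 12W = 696 gives W = 58 and L = 1824.5.
ΔW = 58 - 32.5 = 25.5.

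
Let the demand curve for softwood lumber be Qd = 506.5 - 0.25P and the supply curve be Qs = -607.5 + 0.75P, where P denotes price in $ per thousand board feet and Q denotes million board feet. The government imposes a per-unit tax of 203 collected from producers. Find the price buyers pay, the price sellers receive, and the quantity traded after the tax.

With a tax of 203 on producers, they supply based on the net price P_s = P_b - 203, so Qs = -759.75 + 0.75P_b.
Market clearing requires 506.5 - 0.25P_b = -759.75 + 0.75P_b; hence 1266.25 = P_b and P_b = 1266.25.
Then P_s = 1266.25 - 203 = 1063.25 and Q = 506.5 - 0.25(1266.25) = 189.9375.

P_b = 1266.25, P_s = 1063.25, Q = 189.9375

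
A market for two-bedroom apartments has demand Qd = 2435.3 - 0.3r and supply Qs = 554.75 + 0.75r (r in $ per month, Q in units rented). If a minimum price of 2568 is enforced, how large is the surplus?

Surplus = 815.85

Evaluating both curves at the floor price 2568 gives Qd = 1664.9, Qs = 2480.75.
Surplus = Qs - Qd = 2480.75 - 1664.9 = 815.85.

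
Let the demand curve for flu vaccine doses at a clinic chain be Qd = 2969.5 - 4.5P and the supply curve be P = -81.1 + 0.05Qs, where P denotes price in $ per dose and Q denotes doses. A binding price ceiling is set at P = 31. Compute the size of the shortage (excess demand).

Shortage = 588

Solving each curve for Q: Qs = 1622 + 20P.
Evaluating both curves at the ceiling price 31 gives Qd = 2830, Qs = 2242.
Shortage = Qd - Qs = 2830 - 2242 = 588.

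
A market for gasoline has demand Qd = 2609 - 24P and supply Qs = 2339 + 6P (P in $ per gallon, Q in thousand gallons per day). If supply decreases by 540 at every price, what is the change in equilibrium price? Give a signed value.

ΔP = 18

Set Qd = Qs: 2609 - 24P = 2339 + 6P, so 270 = 30P and P* = 9.
Substitute back: Q* = 2609 - 24(9) = 2393.
After the shift, supply is Qs = 1799 + 6P.
The new intersection has 810 = 30P, i.e. P = 27, Q = 1961.
ΔP = 27 - 9 = 18.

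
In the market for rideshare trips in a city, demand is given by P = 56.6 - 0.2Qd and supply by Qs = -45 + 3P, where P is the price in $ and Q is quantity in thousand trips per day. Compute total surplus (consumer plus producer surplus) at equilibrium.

In direct form, Qd = 283 - 5P.
Set Qd = Qs: 283 - 5P = -45 + 3P, so 328 = 8P and P* = 41.
Then Q* = 283 - 5(41) = 78.
Demand choke price = 56.6; supply choke price = 15. CS = ½(56.6 - 41)(78) = 608.4; PS = ½(41 - 15)(78) = 1014. Total surplus = 1622.4.

Total surplus = 1622.4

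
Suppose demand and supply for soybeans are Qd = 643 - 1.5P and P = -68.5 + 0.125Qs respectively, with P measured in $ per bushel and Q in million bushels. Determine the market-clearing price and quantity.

Inverting to quantity form: Qs = 548 + 8P.
At equilibrium Qd = Qs, so 643 - 1.5P = 548 + 8P; collecting terms, 95 = 9.5P and P* = 10.
From the demand curve, Q* = 643 - 1.5(10) = 628.

P* = 10, Q* = 628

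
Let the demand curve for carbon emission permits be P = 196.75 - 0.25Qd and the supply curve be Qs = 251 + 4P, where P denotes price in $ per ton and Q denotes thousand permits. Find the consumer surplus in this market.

Consumer surplus = 33670.125

Rewriting in direct form: Qd = 787 - 4P.
Set Qd = Qs: 787 - 4P = 251 + 4P, so 536 = 8P and P* = 67.
From the demand curve, Q* = 787 - 4(67) = 519.
Demand choke price (Qd = 0): P = 787/4 = 196.75. Consumer surplus = ½ × (196.75 - 67) × 519 = 33670.125.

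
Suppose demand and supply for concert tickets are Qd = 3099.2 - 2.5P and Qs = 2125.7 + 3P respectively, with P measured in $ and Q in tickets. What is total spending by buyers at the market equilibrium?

Total spending by buyers = 470235.9

Equating demand and supply, 3099.2 - 2.5P = 2125.7 + 3P gives 5.5P = 973.5, so P* = 177.
Substitute back: Q* = 3099.2 - 2.5(177) = 2656.7.
Total spending by buyers = P* × Q* = 177 × 2656.7 = 470235.9.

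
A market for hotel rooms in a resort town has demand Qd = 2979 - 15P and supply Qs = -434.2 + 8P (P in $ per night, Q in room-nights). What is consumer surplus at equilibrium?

Equating demand and supply, 2979 - 15P = -434.2 + 8P gives 23P = 3413.2, so P* = 148.4.
Then Q* = 2979 - 15(148.4) = 753.
Demand choke price (Qd = 0): P = 2979/15 = 198.6. Consumer surplus = ½ × (198.6 - 148.4) × 753 = 18900.3.

Consumer surplus = 18900.3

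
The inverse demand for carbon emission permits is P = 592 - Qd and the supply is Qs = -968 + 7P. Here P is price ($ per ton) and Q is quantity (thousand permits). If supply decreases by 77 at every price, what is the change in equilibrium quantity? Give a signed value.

Solving each curve for Q: Qd = 592 - P.
The market clears where 592 - P = -968 + 7P. Rearranging, 8P = 1560, hence P* = 195.
Substitute back: Q* = 592 - 195 = 397.
After the shift, supply is Qs = -1045 + 7P.
New equilibrium: 1637 = 8P, so P = 204.625 and Q = 387.375.
ΔQ = 387.375 - 397 = -9.625.

ΔQ = -9.625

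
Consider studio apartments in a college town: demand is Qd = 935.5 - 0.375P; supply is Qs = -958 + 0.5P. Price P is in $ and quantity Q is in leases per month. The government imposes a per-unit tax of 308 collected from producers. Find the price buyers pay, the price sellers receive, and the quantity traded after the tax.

P_b = 2340, P_s = 2032, Q = 58

The tax drives a wedge P_b - P_s = 308. Substituting P_s = P_b - 308 into supply: Qs = -1112 + 0.5P_b.
Equate demand and the shifted supply: 935.5 - 0.375P_b = -1112 + 0.5P_b, giving 0.875P_b = 2047.5, so P_b = 2340.
Then P_s = 2340 - 308 = 2032 and Q = 935.5 - 0.375(2340) = 58.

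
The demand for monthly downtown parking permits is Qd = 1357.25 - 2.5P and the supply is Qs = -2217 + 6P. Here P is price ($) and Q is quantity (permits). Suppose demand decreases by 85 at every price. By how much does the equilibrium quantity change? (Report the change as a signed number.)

ΔQ = -60

Set Qd = Qs: 1357.25 - 2.5P = -2217 + 6P, so 3574.25 = 8.5P and P* = 420.5.
Then Q* = 1357.25 - 2.5(420.5) = 306.
After the shift, demand is Qd = 1272.25 - 2.5P.
New equilibrium: 3489.25 = 8.5P, so P = 410.5 and Q = 246.
ΔQ = 246 - 306 = -60.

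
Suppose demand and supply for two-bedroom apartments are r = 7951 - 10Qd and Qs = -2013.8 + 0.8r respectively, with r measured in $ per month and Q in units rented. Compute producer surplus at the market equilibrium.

Producer surplus = 145805.625

In direct form, Qd = 795.1 - 0.1r.
At equilibrium Qd = Qs, so 795.1 - 0.1r = -2013.8 + 0.8r; collecting terms, 2808.9 = 0.9r and r* = 3121.
Substitute back: Q* = 795.1 - 0.1(3121) = 483.
Supply choke price (Qs = 0): r = 2517.25. Producer surplus = ½ × (3121 - 2517.25) × 483 = 145805.625.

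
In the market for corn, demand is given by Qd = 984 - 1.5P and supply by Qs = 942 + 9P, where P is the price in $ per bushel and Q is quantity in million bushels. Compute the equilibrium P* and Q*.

P* = 4, Q* = 978

Set Qd = Qs: 984 - 1.5P = 942 + 9P, so 42 = 10.5P and P* = 4.
Plugging P* into demand: Q* = 984 - 1.5(4) = 978.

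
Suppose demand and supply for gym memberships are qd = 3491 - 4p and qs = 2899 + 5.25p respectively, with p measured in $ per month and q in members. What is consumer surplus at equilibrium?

Consumer surplus = 1308153.125

Equating demand and supply, 3491 - 4p = 2899 + 5.25p gives 9.25p = 592, so p* = 64.
Then q* = 3491 - 4(64) = 3235.
Demand choke price (qd = 0): p = 3491/4 = 872.75. Consumer surplus = ½ × (872.75 - 64) × 3235 = 1308153.125.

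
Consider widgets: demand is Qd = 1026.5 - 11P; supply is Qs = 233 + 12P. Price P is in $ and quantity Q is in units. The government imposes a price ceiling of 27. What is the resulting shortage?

With P fixed at 27, quantity demanded is 729.5 and quantity supplied is 557.
Shortage = Qd - Qs = 729.5 - 557 = 172.5.

Shortage = 172.5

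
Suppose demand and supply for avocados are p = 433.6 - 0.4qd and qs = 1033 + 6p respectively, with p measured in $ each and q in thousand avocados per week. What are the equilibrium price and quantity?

p* = 6, q* = 1069

Rewriting in direct form: qd = 1084 - 2.5p.
At equilibrium qd = qs, so 1084 - 2.5p = 1033 + 6p; collecting terms, 51 = 8.5p and p* = 6.
Substitute back: q* = 1084 - 2.5(6) = 1069.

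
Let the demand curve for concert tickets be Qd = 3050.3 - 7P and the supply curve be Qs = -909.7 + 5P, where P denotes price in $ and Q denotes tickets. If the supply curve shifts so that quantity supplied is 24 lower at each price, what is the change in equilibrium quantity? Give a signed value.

ΔQ = -14

Set Qd = Qs: 3050.3 - 7P = -909.7 + 5P, so 3960 = 12P and P* = 330.
Plugging P* into demand: Q* = 3050.3 - 7(330) = 740.3.
After the shift, supply is Qs = -933.7 + 5P.
New equilibrium: 3984 = 12P, so P = 332 and Q = 726.3.
ΔQ = 726.3 - 740.3 = -14.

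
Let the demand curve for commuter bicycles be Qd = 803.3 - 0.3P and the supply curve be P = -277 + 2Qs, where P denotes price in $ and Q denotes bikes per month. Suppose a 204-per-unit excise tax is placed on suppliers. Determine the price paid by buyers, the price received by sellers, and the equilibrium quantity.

In direct form, Qs = 138.5 + 0.5P.
With a tax of 204 on suppliers, they supply based on the net price P_s = P_b - 204, so Qs = 36.5 + 0.5P_b.
Market clearing requires 803.3 - 0.3P_b = 36.5 + 0.5P_b; hence 766.8 = 0.8P_b and P_b = 958.5.
So P_s = 754.5 and the quantity traded is Q = 803.3 - 0.3(958.5) = 515.75.

P_b = 958.5, P_s = 754.5, Q = 515.75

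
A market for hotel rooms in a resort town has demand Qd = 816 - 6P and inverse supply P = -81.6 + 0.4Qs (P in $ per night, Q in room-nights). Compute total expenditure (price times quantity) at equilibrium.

Inverting to quantity form: Qs = 204 + 2.5P.
Equating demand and supply, 816 - 6P = 204 + 2.5P gives 8.5P = 612, so P* = 72.
From the demand curve, Q* = 816 - 6(72) = 384.
Total expenditure = P* × Q* = 72 × 384 = 27648.

Total expenditure = 27648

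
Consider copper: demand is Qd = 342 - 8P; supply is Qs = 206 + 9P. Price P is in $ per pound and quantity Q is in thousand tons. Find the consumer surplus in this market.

Consumer surplus = 4830.25

The market clears where 342 - 8P = 206 + 9P. Rearranging, 17P = 136, hence P* = 8.
Substitute back: Q* = 342 - 8(8) = 278.
Demand choke price (Qd = 0): P = 342/8 = 42.75. Consumer surplus = ½ × (42.75 - 8) × 278 = 4830.25.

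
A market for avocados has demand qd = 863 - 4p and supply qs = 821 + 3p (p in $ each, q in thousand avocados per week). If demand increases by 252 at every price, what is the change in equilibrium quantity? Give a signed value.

Δq = 108

Set qd = qs: 863 - 4p = 821 + 3p, so 42 = 7p and p* = 6.
From the demand curve, q* = 863 - 4(6) = 839.
After the shift, demand is qd = 1115 - 4p.
The new intersection has 294 = 7p, i.e. p = 42, q = 947.
Δq = 947 - 839 = 108.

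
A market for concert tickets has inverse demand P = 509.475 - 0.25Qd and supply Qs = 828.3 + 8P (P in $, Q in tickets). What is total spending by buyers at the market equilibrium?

Total spending by buyers = 164777.76

Inverting to quantity form: Qd = 2037.9 - 4P.
The market clears where 2037.9 - 4P = 828.3 + 8P. Rearranging, 12P = 1209.6, hence P* = 100.8.
Substitute back: Q* = 2037.9 - 4(100.8) = 1634.7.
Total spending by buyers = P* × Q* = 100.8 × 1634.7 = 164777.76.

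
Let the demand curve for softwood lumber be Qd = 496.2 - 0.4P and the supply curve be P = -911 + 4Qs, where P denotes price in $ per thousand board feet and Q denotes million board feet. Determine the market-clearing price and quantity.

P* = 413, Q* = 331

In direct form, Qs = 227.75 + 0.25P.
The market clears where 496.2 - 0.4P = 227.75 + 0.25P. Rearranging, 0.65P = 268.45, hence P* = 413.
Substitute back: Q* = 496.2 - 0.4(413) = 331.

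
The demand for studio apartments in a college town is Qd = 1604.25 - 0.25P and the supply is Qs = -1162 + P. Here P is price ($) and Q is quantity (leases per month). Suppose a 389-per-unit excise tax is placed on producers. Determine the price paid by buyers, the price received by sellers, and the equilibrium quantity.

P_b = 2524.2, P_s = 2135.2, Q = 973.2

The tax drives a wedge P_b - P_s = 389. Substituting P_s = P_b - 389 into supply: Qs = -1551 + P_b.
Equate demand and the shifted supply: 1604.25 - 0.25P_b = -1551 + P_b, giving 1.25P_b = 3155.25, so P_b = 2524.2.
Then P_s = 2524.2 - 389 = 2135.2 and Q = 1604.25 - 0.25(2524.2) = 973.2.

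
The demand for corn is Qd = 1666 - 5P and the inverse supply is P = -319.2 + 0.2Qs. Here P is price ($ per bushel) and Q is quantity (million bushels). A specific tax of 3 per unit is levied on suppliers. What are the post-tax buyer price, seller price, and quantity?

P_b = 8.5, P_s = 5.5, Q = 1623.5

In direct form, Qs = 1596 + 5P.
The tax drives a wedge P_b - P_s = 3. Substituting P_s = P_b - 3 into supply: Qs = 1581 + 5P_b.
Market clearing requires 1666 - 5P_b = 1581 + 5P_b; hence 85 = 10P_b and P_b = 8.5.
Then P_s = 8.5 - 3 = 5.5 and Q = 1666 - 5(8.5) = 1623.5.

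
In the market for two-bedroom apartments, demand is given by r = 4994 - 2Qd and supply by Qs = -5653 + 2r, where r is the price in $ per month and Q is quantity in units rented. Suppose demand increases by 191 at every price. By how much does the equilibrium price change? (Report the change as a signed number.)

Rewriting in direct form: Qd = 2497 - 0.5r.
The market clears where 2497 - 0.5r = -5653 + 2r. Rearranging, 2.5r = 8150, hence r* = 3260.
Plugging r* into demand: Q* = 2497 - 0.5(3260) = 867.
After the shift, demand is Qd = 2688 - 0.5r.
Re-solving, 2.5r = 8341 gives r = 3336.4 and Q = 1019.8.
Δr = 3336.4 - 3260 = 76.4.

Δr = 76.4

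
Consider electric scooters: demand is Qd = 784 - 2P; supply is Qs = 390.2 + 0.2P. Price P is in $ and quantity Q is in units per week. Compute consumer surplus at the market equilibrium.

At equilibrium Qd = Qs, so 784 - 2P = 390.2 + 0.2P; collecting terms, 393.8 = 2.2P and P* = 179.
Substitute back: Q* = 784 - 2(179) = 426.
Demand choke price (Qd = 0): P = 784/2 = 392. Consumer surplus = ½ × (392 - 179) × 426 = 45369.

Consumer surplus = 45369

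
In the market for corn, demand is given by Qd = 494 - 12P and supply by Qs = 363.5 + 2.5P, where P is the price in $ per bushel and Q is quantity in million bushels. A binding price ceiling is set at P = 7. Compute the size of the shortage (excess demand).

At P = 7: Qd = 410 and Qs = 381.
Shortage = Qd - Qs = 410 - 381 = 29.

Shortage = 29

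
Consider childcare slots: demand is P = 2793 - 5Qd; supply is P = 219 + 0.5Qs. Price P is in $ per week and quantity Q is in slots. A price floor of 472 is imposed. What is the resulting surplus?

Inverting to quantity form: Qd = 558.6 - 0.2P and Qs = -438 + 2P.
With P fixed at 472, quantity demanded is 464.2 and quantity supplied is 506.
Surplus = Qs - Qd = 506 - 464.2 = 41.8.

Surplus = 41.8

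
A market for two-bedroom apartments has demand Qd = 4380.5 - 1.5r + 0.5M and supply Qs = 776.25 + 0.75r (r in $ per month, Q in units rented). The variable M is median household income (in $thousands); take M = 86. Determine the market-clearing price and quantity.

With M = 86, demand is Qd = 4423.5 - 1.5r.
The market clears where 4423.5 - 1.5r = 776.25 + 0.75r. Rearranging, 2.25r = 3647.25, hence r* = 1621.
Plugging r* into demand: Q* = 4423.5 - 1.5(1621) = 1992.

r* = 1621, Q* = 1992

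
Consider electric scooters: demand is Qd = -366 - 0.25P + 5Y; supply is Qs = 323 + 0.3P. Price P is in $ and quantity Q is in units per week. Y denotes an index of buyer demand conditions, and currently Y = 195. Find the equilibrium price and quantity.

P* = 520, Q* = 479

With Y = 195, demand is Qd = 609 - 0.25P.
At equilibrium Qd = Qs, so 609 - 0.25P = 323 + 0.3P; collecting terms, 286 = 0.55P and P* = 520.
Then Q* = 609 - 0.25(520) = 479.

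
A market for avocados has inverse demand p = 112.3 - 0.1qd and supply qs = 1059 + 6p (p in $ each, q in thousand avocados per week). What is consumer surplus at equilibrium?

Consumer surplus = 58644.45

Solving each curve for q: qd = 1123 - 10p.
At equilibrium qd = qs, so 1123 - 10p = 1059 + 6p; collecting terms, 64 = 16p and p* = 4.
Plugging p* into demand: q* = 1123 - 10(4) = 1083.
Demand choke price (qd = 0): p = 1123/10 = 112.3. Consumer surplus = ½ × (112.3 - 4) × 1083 = 58644.45.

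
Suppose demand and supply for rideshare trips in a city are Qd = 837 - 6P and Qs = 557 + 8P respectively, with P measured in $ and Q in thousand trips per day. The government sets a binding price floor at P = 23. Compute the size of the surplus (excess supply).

At P = 23: Qd = 699 and Qs = 741.
Surplus = Qs - Qd = 741 - 699 = 42.

Surplus = 42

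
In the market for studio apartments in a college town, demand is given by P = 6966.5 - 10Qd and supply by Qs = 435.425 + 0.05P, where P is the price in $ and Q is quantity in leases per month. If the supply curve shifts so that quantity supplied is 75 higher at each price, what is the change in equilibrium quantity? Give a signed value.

ΔQ = 50

In direct form, Qd = 696.65 - 0.1P.
The market clears where 696.65 - 0.1P = 435.425 + 0.05P. Rearranging, 0.15P = 261.225, hence P* = 1741.5.
Substitute back: Q* = 696.65 - 0.1(1741.5) = 522.5.
After the shift, supply is Qs = 510.425 + 0.05P.
The new intersection has 186.225 = 0.15P, i.e. P = 1241.5, Q = 572.5.
ΔQ = 572.5 - 522.5 = 50.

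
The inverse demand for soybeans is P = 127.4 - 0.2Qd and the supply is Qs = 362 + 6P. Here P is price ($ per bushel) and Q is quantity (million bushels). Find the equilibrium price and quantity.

Inverting to quantity form: Qd = 637 - 5P.
Set Qd = Qs: 637 - 5P = 362 + 6P, so 275 = 11P and P* = 25.
Substitute back: Q* = 637 - 5(25) = 512.

P* = 25, Q* = 512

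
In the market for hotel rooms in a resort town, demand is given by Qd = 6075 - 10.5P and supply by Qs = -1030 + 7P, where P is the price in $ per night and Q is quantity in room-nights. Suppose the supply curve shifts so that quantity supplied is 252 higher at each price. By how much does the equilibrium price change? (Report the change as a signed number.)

Set Qd = Qs: 6075 - 10.5P = -1030 + 7P, so 7105 = 17.5P and P* = 406.
Then Q* = 6075 - 10.5(406) = 1812.
After the shift, supply is Qs = -778 + 7P.
Re-solving, 17.5P = 6853 gives P = 391.6 and Q = 1963.2.
ΔP = 391.6 - 406 = -14.4.

ΔP = -14.4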